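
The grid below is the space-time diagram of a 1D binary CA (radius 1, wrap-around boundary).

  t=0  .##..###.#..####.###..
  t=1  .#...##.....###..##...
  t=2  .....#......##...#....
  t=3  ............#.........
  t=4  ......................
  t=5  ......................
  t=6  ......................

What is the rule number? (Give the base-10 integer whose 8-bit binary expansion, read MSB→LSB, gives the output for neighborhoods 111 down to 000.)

  [7] ### => #  t=0,i=6
  [6] ##. => .  t=0,i=2
  [5] #.# => .  t=0,i=8
  [4] #.. => .  t=0,i=3
  [3] .## => #  t=0,i=1
  [2] .#. => .  t=0,i=9
  [1] ..# => .  t=0,i=0
  [0] ... => .  t=0,i=21
  bits 10001000 = 136

136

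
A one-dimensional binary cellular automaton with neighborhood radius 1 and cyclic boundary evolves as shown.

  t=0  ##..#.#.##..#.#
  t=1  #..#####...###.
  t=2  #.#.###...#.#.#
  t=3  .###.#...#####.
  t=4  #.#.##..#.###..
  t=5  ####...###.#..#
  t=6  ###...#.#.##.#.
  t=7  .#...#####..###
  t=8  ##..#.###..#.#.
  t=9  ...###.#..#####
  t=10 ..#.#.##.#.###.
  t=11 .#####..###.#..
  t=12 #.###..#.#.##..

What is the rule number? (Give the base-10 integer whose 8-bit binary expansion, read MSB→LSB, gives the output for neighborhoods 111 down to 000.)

166

  nb ###: next=#  (t=0,i=0, bit7=1)
  nb ##.: next=.  (t=0,i=1, bit6=0)
  nb #.#: next=#  (t=0,i=5, bit5=1)
  nb #..: next=.  (t=0,i=2, bit4=0)
  nb .##: next=.  (t=0,i=8, bit3=0)
  nb .#.: next=#  (t=0,i=4, bit2=1)
  nb ..#: next=#  (t=0,i=3, bit1=1)
  nb ...: next=.  (t=1,i=9, bit0=0)
  bits 10100110 = 166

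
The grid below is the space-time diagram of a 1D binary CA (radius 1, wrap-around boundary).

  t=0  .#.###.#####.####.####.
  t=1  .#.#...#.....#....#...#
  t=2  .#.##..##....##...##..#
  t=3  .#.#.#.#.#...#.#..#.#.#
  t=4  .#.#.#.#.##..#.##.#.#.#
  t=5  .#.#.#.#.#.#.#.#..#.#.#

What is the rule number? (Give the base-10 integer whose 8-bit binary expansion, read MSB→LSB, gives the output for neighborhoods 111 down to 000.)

28

  nb ###: next=.  (t=0,i=4, bit7=0)
  nb ##.: next=.  (t=0,i=5, bit6=0)
  nb #.#: next=.  (t=0,i=2, bit5=0)
  nb #..: next=#  (t=0,i=22, bit4=1)
  nb .##: next=#  (t=0,i=3, bit3=1)
  nb .#.: next=#  (t=0,i=1, bit2=1)
  nb ..#: next=.  (t=0,i=0, bit1=0)
  nb ...: next=.  (t=1,i=5, bit0=0)
  bits 00011100 = 28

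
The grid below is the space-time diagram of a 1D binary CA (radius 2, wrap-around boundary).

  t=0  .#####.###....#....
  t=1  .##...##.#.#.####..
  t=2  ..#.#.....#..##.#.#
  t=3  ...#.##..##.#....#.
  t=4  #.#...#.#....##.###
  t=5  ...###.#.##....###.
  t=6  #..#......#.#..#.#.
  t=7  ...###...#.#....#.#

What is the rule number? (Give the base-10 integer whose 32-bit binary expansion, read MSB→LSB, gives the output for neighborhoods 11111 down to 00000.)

411800980

  #####|.  b31=0 t=0,i=3
  ####.|.  b30=0 t=0,i=4
  ###.#|.  b29=0 t=0,i=5
  ###..|#  b28=1 t=0,i=9
  ##.##|#  b27=1 t=0,i=6
  ##.#.|.  b26=0 t=1,i=8
  ##..#|.  b25=0 t=3,i=7
  ##...|.  b24=0 t=0,i=10
  #.###|#  b23=1 t=0,i=7
  #.##.|.  b22=0 t=3,i=5
  #.#.#|.  b21=0 t=1,i=9
  #.#..|.  b20=0 t=2,i=4
  #..##|#  b19=1 t=2,i=12
  #..#.|.  b18=0 t=2,i=1
  #...#|#  b17=1 t=1,i=4
  #....|#  b16=1 t=0,i=11
  .####|#  b15=1 t=0,i=2
  .###.|.  b14=0 t=0,i=8
  .##.#|.  b13=0 t=1,i=7
  .##..|#  b12=1 t=1,i=2
  .#.##|.  b11=0 t=1,i=12
  .#.#.|#  b10=1 t=1,i=10
  .#..#|.  b9=0 t=2,i=0
  .#...|#  b8=1 t=0,i=15
  ..###|#  b7=1 t=0,i=1
  ..##.|.  b6=0 t=1,i=1
  ..#.#|.  b5=0 t=2,i=2
  ..#..|#  b4=1 t=0,i=14
  ...##|.  b3=0 t=0,i=0
  ...#.|#  b2=1 t=0,i=13
  ....#|.  b1=0 t=0,i=12
  .....|.  b0=0 t=0,i=17
  bits 00011000100010111001010110010100 = 411800980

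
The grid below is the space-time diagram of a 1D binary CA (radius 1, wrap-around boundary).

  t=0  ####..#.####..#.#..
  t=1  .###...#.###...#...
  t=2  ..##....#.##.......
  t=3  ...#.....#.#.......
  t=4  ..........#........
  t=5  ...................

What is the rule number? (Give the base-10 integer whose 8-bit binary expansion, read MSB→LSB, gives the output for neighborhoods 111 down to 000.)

224

  ### -> #   bit 7 = 1  t=0,i=1
  ##. -> #   bit 6 = 1  t=0,i=3
  #.# -> #   bit 5 = 1  t=0,i=7
  #.. -> .   bit 4 = 0  t=0,i=4
  .## -> .   bit 3 = 0  t=0,i=0
  .#. -> .   bit 2 = 0  t=0,i=6
  ..# -> .   bit 1 = 0  t=0,i=5
  ... -> .   bit 0 = 0  t=1,i=5
  bits 11100000 = 224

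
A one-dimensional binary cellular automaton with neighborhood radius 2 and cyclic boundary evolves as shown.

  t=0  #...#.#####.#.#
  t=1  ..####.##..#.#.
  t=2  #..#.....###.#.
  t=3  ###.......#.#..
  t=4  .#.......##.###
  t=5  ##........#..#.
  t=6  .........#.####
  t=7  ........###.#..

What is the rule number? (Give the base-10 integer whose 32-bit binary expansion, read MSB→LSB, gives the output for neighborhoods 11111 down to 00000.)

2250172964

  nb #####: next=#  (t=0,i=8, bit31=1)
  nb ####.: next=.  (t=0,i=9, bit30=0)
  nb ###.#: next=.  (t=0,i=10, bit29=0)
  nb ###..: next=.  (t=3,i=2, bit28=0)
  nb ##.##: next=.  (t=1,i=6, bit27=0)
  nb ##.#.: next=#  (t=0,i=11, bit26=1)
  nb ##..#: next=#  (t=1,i=9, bit25=1)
  nb ##...: next=.  (t=0,i=1, bit24=0)
  nb #.###: next=.  (t=0,i=6, bit23=0)
  nb #.##.: next=.  (t=0,i=14, bit22=0)
  nb #.#.#: next=.  (t=0,i=12, bit21=0)
  nb #.#..: next=#  (t=1,i=13, bit20=1)
  nb #..##: next=#  (t=3,i=14, bit19=1)
  nb #..#.: next=#  (t=1,i=10, bit18=1)
  nb #...#: next=#  (t=0,i=2, bit17=1)
  nb #....: next=.  (t=2,i=5, bit16=0)
  nb .####: next=#  (t=0,i=7, bit15=1)
  nb .###.: next=#  (t=2,i=10, bit14=1)
  nb .##.#: next=#  (t=4,i=10, bit13=1)
  nb .##..: next=.  (t=0,i=0, bit12=0)
  nb .#.##: next=#  (t=0,i=5, bit11=1)
  nb .#.#.: next=.  (t=1,i=12, bit10=0)
  nb .#..#: next=#  (t=2,i=1, bit9=1)
  nb .#...: next=.  (t=1,i=14, bit8=0)
  nb ..###: next=.  (t=1,i=2, bit7=0)
  nb ..##.: next=.  (t=4,i=9, bit6=0)
  nb ..#.#: next=#  (t=0,i=4, bit5=1)
  nb ..#..: next=.  (t=2,i=3, bit4=0)
  nb ...##: next=.  (t=1,i=1, bit3=0)
  nb ...#.: next=#  (t=0,i=3, bit2=1)
  nb ....#: next=.  (t=2,i=7, bit1=0)
  nb .....: next=.  (t=2,i=6, bit0=0)
  bits 10000110000111101110101000100100 = 2250172964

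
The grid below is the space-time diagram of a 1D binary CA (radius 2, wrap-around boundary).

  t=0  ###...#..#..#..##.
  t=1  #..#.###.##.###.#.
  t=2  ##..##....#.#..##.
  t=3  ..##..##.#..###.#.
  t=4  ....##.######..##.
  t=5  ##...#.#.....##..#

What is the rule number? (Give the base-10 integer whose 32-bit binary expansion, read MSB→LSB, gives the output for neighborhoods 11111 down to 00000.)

  nb #####: next=.  (t=4,i=9, bit31=0)
  nb ####.: next=.  (t=4,i=11, bit30=0)
  nb ###.#: next=.  (t=1,i=7, bit29=0)
  nb ###..: next=.  (t=0,i=2, bit28=0)
  nb ##.##: next=.  (t=0,i=17, bit27=0)
  nb ##.#.: next=#  (t=1,i=15, bit26=1)
  nb ##..#: next=#  (t=2,i=2, bit25=1)
  nb ##...: next=#  (t=0,i=3, bit24=1)
  nb #.###: next=#  (t=0,i=0, bit23=1)
  nb #.##.: next=.  (t=1,i=9, bit22=0)
  nb #.#.#: next=#  (t=1,i=16, bit21=1)
  nb #.#..: next=#  (t=1,i=0, bit20=1)
  nb #..##: next=#  (t=0,i=14, bit19=1)
  nb #..#.: next=.  (t=0,i=8, bit18=0)
  nb #...#: next=.  (t=0,i=4, bit17=0)
  nb #....: next=#  (t=2,i=7, bit16=1)
  nb .####: next=.  (t=4,i=8, bit15=0)
  nb .###.: next=.  (t=0,i=1, bit14=0)
  nb .##.#: next=#  (t=0,i=16, bit13=1)
  nb .##..: next=.  (t=2,i=1, bit12=0)
  nb .#.##: next=#  (t=1,i=4, bit11=1)
  nb .#.#.: next=.  (t=1,i=17, bit10=0)
  nb .#..#: next=#  (t=0,i=7, bit9=1)
  nb .#...: next=.  (t=3,i=17, bit8=0)
  nb ..###: next=#  (t=3,i=12, bit7=1)
  nb ..##.: next=.  (t=0,i=15, bit6=0)
  nb ..#.#: next=.  (t=1,i=3, bit5=0)
  nb ..#..: next=#  (t=0,i=6, bit4=1)
  nb ...##: next=.  (t=3,i=1, bit3=0)
  nb ...#.: next=#  (t=0,i=5, bit2=1)
  nb ....#: next=.  (t=2,i=8, bit1=0)
  nb .....: next=#  (t=4,i=1, bit0=1)
  bits 00000111101110010010101010010101 = 129575573

129575573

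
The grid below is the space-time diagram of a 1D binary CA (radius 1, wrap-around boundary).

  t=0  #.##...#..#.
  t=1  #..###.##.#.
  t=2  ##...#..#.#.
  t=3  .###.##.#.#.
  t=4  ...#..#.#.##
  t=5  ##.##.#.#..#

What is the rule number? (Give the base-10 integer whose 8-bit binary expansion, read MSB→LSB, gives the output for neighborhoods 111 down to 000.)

  ###|.  b7=0 t=1,i=4
  ##.|#  b6=1 t=0,i=3
  #.#|.  b5=0 t=0,i=1
  #..|#  b4=1 t=0,i=4
  .##|.  b3=0 t=0,i=2
  .#.|#  b2=1 t=0,i=0
  ..#|.  b1=0 t=0,i=6
  ...|#  b0=1 t=0,i=5
  bits 01010101 = 85

85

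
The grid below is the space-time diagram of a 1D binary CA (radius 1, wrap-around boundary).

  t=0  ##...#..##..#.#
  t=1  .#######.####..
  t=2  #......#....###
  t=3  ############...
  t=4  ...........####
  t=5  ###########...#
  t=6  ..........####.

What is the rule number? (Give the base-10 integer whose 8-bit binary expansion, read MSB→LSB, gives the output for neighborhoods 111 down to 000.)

  nb ###: next=.  (t=0,i=0, bit7=0)
  nb ##.: next=#  (t=0,i=1, bit6=1)
  nb #.#: next=.  (t=0,i=13, bit5=0)
  nb #..: next=#  (t=0,i=2, bit4=1)
  nb .##: next=.  (t=0,i=8, bit3=0)
  nb .#.: next=#  (t=0,i=5, bit2=1)
  nb ..#: next=#  (t=0,i=4, bit1=1)
  nb ...: next=#  (t=0,i=3, bit0=1)
  bits 01010111 = 87

87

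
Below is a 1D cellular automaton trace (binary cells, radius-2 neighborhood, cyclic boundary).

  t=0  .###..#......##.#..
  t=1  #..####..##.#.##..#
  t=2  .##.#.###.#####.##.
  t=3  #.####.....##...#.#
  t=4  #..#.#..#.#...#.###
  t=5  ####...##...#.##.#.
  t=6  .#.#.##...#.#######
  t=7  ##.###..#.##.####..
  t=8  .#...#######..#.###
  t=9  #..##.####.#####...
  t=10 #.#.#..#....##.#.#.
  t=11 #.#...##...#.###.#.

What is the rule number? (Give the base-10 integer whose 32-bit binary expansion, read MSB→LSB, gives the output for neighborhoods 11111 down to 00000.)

2523834425

  #####|#  b31=1 t=2,i=12
  ####.|.  b30=0 t=1,i=5
  ###.#|.  b29=0 t=2,i=8
  ###..|#  b28=1 t=0,i=3
  ##.##|.  b27=0 t=2,i=9
  ##.#.|#  b26=1 t=0,i=15
  ##..#|#  b25=1 t=0,i=4
  ##...|.  b24=0 t=3,i=6
  #.###|.  b23=0 t=2,i=6
  #.##.|#  b22=1 t=1,i=14
  #.#.#|#  b21=1 t=1,i=12
  #.#..|.  b20=0 t=0,i=16
  #..##|#  b19=1 t=1,i=2
  #..#.|#  b18=1 t=0,i=5
  #...#|#  b17=1 t=0,i=18
  #....|.  b16=0 t=0,i=8
  .####|#  b15=1 t=1,i=4
  .###.|.  b14=0 t=0,i=2
  .##.#|#  b13=1 t=0,i=14
  .##..|.  b12=0 t=1,i=0
  .#.##|#  b11=1 t=1,i=13
  .#.#.|.  b10=0 t=4,i=4
  .#..#|.  b9=0 t=4,i=6
  .#...|.  b8=0 t=0,i=7
  ..###|.  b7=0 t=0,i=1
  ..##.|.  b6=0 t=0,i=13
  ..#.#|#  b5=1 t=3,i=16
  ..#..|#  b4=1 t=0,i=6
  ...##|#  b3=1 t=0,i=0
  ...#.|.  b2=0 t=3,i=15
  ....#|.  b1=0 t=0,i=11
  .....|#  b0=1 t=0,i=9
  bits 10010110011011101010100000111001 = 2523834425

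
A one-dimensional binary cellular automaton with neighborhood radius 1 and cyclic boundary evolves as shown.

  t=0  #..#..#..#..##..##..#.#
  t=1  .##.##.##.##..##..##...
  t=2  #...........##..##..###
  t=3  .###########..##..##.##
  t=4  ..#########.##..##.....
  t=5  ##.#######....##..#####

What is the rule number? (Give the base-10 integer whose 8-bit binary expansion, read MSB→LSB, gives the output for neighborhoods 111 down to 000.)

  ###|#  b7=1 t=2,i=21
  ##.|.  b6=0 t=0,i=0
  #.#|.  b5=0 t=0,i=21
  #..|#  b4=1 t=0,i=1
  .##|.  b3=0 t=0,i=12
  .#.|.  b2=0 t=0,i=3
  ..#|#  b1=1 t=0,i=2
  ...|#  b0=1 t=1,i=21
  bits 10010011 = 147

147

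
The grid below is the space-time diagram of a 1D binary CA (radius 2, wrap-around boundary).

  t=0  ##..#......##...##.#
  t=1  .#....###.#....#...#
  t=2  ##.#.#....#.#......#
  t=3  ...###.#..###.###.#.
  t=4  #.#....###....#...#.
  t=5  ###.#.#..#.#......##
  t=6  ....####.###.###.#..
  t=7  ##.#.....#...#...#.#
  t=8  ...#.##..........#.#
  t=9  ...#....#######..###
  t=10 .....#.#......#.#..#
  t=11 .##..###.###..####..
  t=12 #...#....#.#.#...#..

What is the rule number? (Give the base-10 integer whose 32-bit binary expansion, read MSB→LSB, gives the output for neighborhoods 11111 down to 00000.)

280561193

  ##### -> .   bit 31 = 0  t=5,i=0
  ####. -> .   bit 30 = 0  t=5,i=1
  ###.# -> .   bit 29 = 0  t=1,i=8
  ###.. -> #   bit 28 = 1  t=0,i=1
  ##.## -> .   bit 27 = 0  t=0,i=18
  ##.#. -> .   bit 26 = 0  t=1,i=9
  ##..# -> .   bit 25 = 0  t=0,i=2
  ##... -> .   bit 24 = 0  t=0,i=13
  #.### -> #   bit 23 = 1  t=0,i=19
  #.##. -> .   bit 22 = 0  t=8,i=5
  #.#.# -> #   bit 21 = 1  t=2,i=3
  #.#.. -> #   bit 20 = 1  t=1,i=1
  #..## -> #   bit 19 = 1  t=3,i=9
  #..#. -> .   bit 18 = 0  t=0,i=3
  #...# -> .   bit 17 = 0  t=0,i=14
  #.... -> #   bit 16 = 1  t=0,i=6
  .#### -> .   bit 15 = 0  t=5,i=19
  .###. -> .   bit 14 = 0  t=0,i=0
  .##.# -> .   bit 13 = 0  t=0,i=17
  .##.. -> .   bit 12 = 0  t=0,i=12
  .#.## -> .   bit 11 = 0  t=7,i=18
  .#.#. -> #   bit 10 = 1  t=1,i=0
  .#..# -> #   bit 9 = 1  t=3,i=8
  .#... -> .   bit 8 = 0  t=0,i=5
  ..### -> .   bit 7 = 0  t=1,i=6
  ..##. -> .   bit 6 = 0  t=0,i=11
  ..#.# -> #   bit 5 = 1  t=1,i=19
  ..#.. -> .   bit 4 = 0  t=0,i=4
  ...## -> #   bit 3 = 1  t=0,i=10
  ...#. -> .   bit 2 = 0  t=1,i=14
  ....# -> .   bit 1 = 0  t=0,i=9
  ..... -> #   bit 0 = 1  t=0,i=7
  bits 00010000101110010000011000101001 = 280561193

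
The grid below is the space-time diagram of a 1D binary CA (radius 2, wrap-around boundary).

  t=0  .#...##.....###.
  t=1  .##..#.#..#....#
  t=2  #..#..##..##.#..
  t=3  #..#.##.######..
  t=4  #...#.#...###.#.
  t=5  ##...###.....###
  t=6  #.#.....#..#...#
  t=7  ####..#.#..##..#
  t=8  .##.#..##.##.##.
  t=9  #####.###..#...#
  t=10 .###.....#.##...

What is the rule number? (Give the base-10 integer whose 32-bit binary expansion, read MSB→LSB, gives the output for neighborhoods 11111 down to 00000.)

3342347602

  nb #####: next=#  (t=3,i=10, bit31=1)
  nb ####.: next=#  (t=3,i=12, bit30=1)
  nb ###.#: next=.  (t=4,i=12, bit29=0)
  nb ###..: next=.  (t=0,i=14, bit28=0)
  nb ##.##: next=.  (t=3,i=7, bit27=0)
  nb ##.#.: next=#  (t=2,i=12, bit26=1)
  nb ##..#: next=#  (t=0,i=15, bit25=1)
  nb ##...: next=#  (t=0,i=7, bit24=1)
  nb #.###: next=.  (t=3,i=8, bit23=0)
  nb #.##.: next=.  (t=1,i=1, bit22=0)
  nb #.#.#: next=#  (t=4,i=14, bit21=1)
  nb #.#..: next=#  (t=1,i=7, bit20=1)
  nb #..##: next=#  (t=2,i=5, bit19=1)
  nb #..#.: next=.  (t=0,i=0, bit18=0)
  nb #...#: next=.  (t=0,i=3, bit17=0)
  nb #....: next=.  (t=0,i=8, bit16=0)
  nb .####: next=.  (t=3,i=9, bit15=0)
  nb .###.: next=.  (t=0,i=13, bit14=0)
  nb .##.#: next=#  (t=2,i=11, bit13=1)
  nb .##..: next=.  (t=0,i=6, bit12=0)
  nb .#.##: next=#  (t=1,i=0, bit11=1)
  nb .#.#.: next=#  (t=1,i=6, bit10=1)
  nb .#..#: next=.  (t=1,i=8, bit9=0)
  nb .#...: next=#  (t=0,i=2, bit8=1)
  nb ..###: next=.  (t=0,i=12, bit7=0)
  nb ..##.: next=#  (t=0,i=5, bit6=1)
  nb ..#.#: next=.  (t=1,i=5, bit5=0)
  nb ..#..: next=#  (t=0,i=1, bit4=1)
  nb ...##: next=.  (t=0,i=4, bit3=0)
  nb ...#.: next=.  (t=1,i=14, bit2=0)
  nb ....#: next=#  (t=0,i=10, bit1=1)
  nb .....: next=.  (t=0,i=9, bit0=0)
  bits 11000111001110000010110101010010 = 3342347602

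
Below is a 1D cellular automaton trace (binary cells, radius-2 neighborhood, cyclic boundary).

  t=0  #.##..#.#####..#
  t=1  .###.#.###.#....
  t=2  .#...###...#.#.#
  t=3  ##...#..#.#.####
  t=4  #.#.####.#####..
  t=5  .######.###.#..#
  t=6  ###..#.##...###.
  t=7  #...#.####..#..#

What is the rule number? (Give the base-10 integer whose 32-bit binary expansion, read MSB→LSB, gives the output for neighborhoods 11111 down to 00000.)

  nb #####: next=.  (t=0,i=10, bit31=0)
  nb ####.: next=#  (t=0,i=11, bit30=1)
  nb ###.#: next=.  (t=1,i=3, bit29=0)
  nb ###..: next=.  (t=0,i=12, bit28=0)
  nb ##.##: next=#  (t=0,i=1, bit27=1)
  nb ##.#.: next=.  (t=1,i=4, bit26=0)
  nb ##..#: next=.  (t=0,i=4, bit25=0)
  nb ##...: next=#  (t=2,i=8, bit24=1)
  nb #.###: next=#  (t=0,i=8, bit23=1)
  nb #.##.: next=#  (t=0,i=2, bit22=1)
  nb #.#.#: next=#  (t=1,i=5, bit21=1)
  nb #.#..: next=#  (t=1,i=11, bit20=1)
  nb #..##: next=.  (t=0,i=14, bit19=0)
  nb #..#.: next=#  (t=0,i=5, bit18=1)
  nb #...#: next=.  (t=2,i=3, bit17=0)
  nb #....: next=#  (t=1,i=13, bit16=1)
  nb .####: next=#  (t=0,i=9, bit15=1)
  nb .###.: next=.  (t=1,i=2, bit14=0)
  nb .##.#: next=.  (t=0,i=0, bit13=0)
  nb .##..: next=#  (t=0,i=3, bit12=1)
  nb .#.##: next=#  (t=0,i=7, bit11=1)
  nb .#.#.: next=#  (t=2,i=0, bit10=1)
  nb .#..#: next=#  (t=3,i=6, bit9=1)
  nb .#...: next=.  (t=1,i=12, bit8=0)
  nb ..###: next=#  (t=1,i=1, bit7=1)
  nb ..##.: next=.  (t=0,i=15, bit6=0)
  nb ..#.#: next=.  (t=0,i=6, bit5=0)
  nb ..#..: next=#  (t=3,i=5, bit4=1)
  nb ...##: next=.  (t=1,i=0, bit3=0)
  nb ...#.: next=#  (t=2,i=10, bit2=1)
  nb ....#: next=#  (t=1,i=15, bit1=1)
  nb .....: next=.  (t=1,i=14, bit0=0)
  bits 01001001111101011001111010010110 = 1240833686

1240833686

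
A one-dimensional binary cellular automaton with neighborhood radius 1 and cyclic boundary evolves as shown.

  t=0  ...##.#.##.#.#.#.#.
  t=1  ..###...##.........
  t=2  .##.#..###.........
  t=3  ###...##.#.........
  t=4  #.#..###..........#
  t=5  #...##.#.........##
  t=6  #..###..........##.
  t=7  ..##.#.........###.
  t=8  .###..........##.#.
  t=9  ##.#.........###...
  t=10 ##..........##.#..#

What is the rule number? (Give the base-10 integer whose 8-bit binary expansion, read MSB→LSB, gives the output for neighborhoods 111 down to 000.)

74

  [7] ### => .  t=1,i=3
  [6] ##. => #  t=0,i=4
  [5] #.# => .  t=0,i=5
  [4] #.. => .  t=0,i=18
  [3] .## => #  t=0,i=3
  [2] .#. => .  t=0,i=6
  [1] ..# => #  t=0,i=2
  [0] ... => .  t=0,i=0
  bits 01001010 = 74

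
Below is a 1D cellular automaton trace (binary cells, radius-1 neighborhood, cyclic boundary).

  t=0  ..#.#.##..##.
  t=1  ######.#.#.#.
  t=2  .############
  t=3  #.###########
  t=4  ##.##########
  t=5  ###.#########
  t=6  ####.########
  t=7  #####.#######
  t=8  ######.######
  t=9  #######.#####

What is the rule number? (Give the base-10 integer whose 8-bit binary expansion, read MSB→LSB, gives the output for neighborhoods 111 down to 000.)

  nb ###: next=#  (t=1,i=1, bit7=1)
  nb ##.: next=#  (t=0,i=7, bit6=1)
  nb #.#: next=#  (t=0,i=3, bit5=1)
  nb #..: next=.  (t=0,i=8, bit4=0)
  nb .##: next=.  (t=0,i=6, bit3=0)
  nb .#.: next=#  (t=0,i=2, bit2=1)
  nb ..#: next=#  (t=0,i=1, bit1=1)
  nb ...: next=#  (t=0,i=0, bit0=1)
  bits 11100111 = 231

231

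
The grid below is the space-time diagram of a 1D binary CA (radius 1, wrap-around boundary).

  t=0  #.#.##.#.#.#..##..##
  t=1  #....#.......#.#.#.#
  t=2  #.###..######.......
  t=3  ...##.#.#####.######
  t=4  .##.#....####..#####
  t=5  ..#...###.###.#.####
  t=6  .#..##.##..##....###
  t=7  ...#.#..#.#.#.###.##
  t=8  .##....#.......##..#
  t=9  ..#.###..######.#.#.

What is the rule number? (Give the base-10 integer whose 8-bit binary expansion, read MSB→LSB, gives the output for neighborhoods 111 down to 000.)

195

  [7] ### => #  t=0,i=19
  [6] ##. => #  t=0,i=0
  [5] #.# => .  t=0,i=1
  [4] #.. => .  t=0,i=12
  [3] .## => .  t=0,i=4
  [2] .#. => .  t=0,i=2
  [1] ..# => #  t=0,i=13
  [0] ... => #  t=1,i=2
  bits 11000011 = 195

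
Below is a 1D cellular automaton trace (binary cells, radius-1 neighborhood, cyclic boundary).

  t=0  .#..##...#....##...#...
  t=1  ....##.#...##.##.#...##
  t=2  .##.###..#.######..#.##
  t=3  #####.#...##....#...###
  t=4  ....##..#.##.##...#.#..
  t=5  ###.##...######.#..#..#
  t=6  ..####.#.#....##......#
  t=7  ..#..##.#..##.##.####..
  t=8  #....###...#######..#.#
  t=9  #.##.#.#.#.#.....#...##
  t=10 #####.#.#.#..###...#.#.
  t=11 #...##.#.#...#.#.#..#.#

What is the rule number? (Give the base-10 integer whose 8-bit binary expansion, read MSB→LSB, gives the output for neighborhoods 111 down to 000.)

  [7] ### => .  t=2,i=5
  [6] ##. => #  t=0,i=5
  [5] #.# => #  t=1,i=6
  [4] #.. => .  t=0,i=2
  [3] .## => #  t=0,i=4
  [2] .#. => .  t=0,i=1
  [1] ..# => .  t=0,i=0
  [0] ... => #  t=0,i=7
  bits 01101001 = 105

105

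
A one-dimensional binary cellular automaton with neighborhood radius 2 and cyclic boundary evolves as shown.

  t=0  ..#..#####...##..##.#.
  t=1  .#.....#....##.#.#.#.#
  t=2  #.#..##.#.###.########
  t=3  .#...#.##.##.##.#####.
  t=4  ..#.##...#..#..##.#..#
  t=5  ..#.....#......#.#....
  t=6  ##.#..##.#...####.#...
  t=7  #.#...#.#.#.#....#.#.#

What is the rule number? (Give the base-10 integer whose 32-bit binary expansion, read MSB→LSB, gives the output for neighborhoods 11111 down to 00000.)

  nb #####: next=#  (t=0,i=7, bit31=1)
  nb ####.: next=.  (t=0,i=8, bit30=0)
  nb ###.#: next=.  (t=2,i=0, bit29=0)
  nb ###..: next=.  (t=0,i=9, bit28=0)
  nb ##.##: next=#  (t=2,i=13, bit27=1)
  nb ##.#.: next=#  (t=0,i=19, bit26=1)
  nb ##..#: next=#  (t=0,i=15, bit25=1)
  nb ##...: next=.  (t=0,i=10, bit24=0)
  nb #.###: next=#  (t=2,i=10, bit23=1)
  nb #.##.: next=.  (t=3,i=7, bit22=0)
  nb #.#.#: next=#  (t=1,i=15, bit21=1)
  nb #.#..: next=.  (t=0,i=20, bit20=0)
  nb #..##: next=.  (t=0,i=4, bit19=0)
  nb #..#.: next=.  (t=3,i=0, bit18=0)
  nb #...#: next=.  (t=0,i=0, bit17=0)
  nb #....: next=.  (t=1,i=3, bit16=0)
  nb .####: next=.  (t=0,i=6, bit15=0)
  nb .###.: next=#  (t=2,i=11, bit14=1)
  nb .##.#: next=.  (t=0,i=18, bit13=0)
  nb .##..: next=.  (t=0,i=14, bit12=0)
  nb .#.##: next=.  (t=2,i=9, bit11=0)
  nb .#.#.: next=#  (t=1,i=0, bit10=1)
  nb .#..#: next=.  (t=0,i=3, bit9=0)
  nb .#...: next=#  (t=0,i=21, bit8=1)
  nb ..###: next=.  (t=0,i=5, bit7=0)
  nb ..##.: next=#  (t=0,i=13, bit6=1)
  nb ..#.#: next=#  (t=3,i=5, bit5=1)
  nb ..#..: next=.  (t=0,i=2, bit4=0)
  nb ...##: next=#  (t=0,i=12, bit3=1)
  nb ...#.: next=#  (t=0,i=1, bit2=1)
  nb ....#: next=#  (t=1,i=5, bit1=1)
  nb .....: next=.  (t=1,i=4, bit0=0)
  bits 10001110101000000100010101101110 = 2392868206

2392868206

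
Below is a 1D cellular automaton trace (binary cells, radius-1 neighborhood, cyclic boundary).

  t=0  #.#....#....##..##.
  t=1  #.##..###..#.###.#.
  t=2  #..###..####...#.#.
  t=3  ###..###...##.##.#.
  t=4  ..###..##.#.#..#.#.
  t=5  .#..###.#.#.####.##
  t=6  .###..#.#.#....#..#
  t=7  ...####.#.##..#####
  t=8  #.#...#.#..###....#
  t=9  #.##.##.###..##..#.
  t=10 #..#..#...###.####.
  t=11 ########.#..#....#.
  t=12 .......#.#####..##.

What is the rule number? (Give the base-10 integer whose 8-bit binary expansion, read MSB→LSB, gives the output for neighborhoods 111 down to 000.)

  [7] ### => .  t=1,i=7
  [6] ##. => #  t=0,i=13
  [5] #.# => .  t=0,i=1
  [4] #.. => #  t=0,i=3
  [3] .## => .  t=0,i=12
  [2] .#. => #  t=0,i=0
  [1] ..# => #  t=0,i=6
  [0] ... => .  t=0,i=4
  bits 01010110 = 86

86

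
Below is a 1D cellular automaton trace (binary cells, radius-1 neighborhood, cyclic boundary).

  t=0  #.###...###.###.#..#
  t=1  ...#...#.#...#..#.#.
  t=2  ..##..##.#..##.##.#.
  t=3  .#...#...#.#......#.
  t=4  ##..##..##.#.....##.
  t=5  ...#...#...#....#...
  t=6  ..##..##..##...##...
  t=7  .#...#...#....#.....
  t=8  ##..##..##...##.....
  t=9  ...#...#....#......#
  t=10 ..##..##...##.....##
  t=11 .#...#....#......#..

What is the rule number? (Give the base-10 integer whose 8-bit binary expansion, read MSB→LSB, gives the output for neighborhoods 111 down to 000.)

  ###|#  b7=1 t=0,i=3
  ##.|.  b6=0 t=0,i=0
  #.#|.  b5=0 t=0,i=1
  #..|.  b4=0 t=0,i=5
  .##|.  b3=0 t=0,i=2
  .#.|#  b2=1 t=0,i=16
  ..#|#  b1=1 t=0,i=7
  ...|.  b0=0 t=0,i=6
  bits 10000110 = 134

134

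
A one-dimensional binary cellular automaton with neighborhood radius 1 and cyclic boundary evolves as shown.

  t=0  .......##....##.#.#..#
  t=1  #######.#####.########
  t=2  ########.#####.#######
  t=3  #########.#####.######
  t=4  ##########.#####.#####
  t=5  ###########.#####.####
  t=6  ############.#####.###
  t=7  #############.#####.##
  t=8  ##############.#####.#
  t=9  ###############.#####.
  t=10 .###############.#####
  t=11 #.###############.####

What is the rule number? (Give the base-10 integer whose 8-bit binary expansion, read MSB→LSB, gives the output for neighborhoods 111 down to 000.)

247

  nb ###: next=#  (t=1,i=0, bit7=1)
  nb ##.: next=#  (t=0,i=8, bit6=1)
  nb #.#: next=#  (t=0,i=15, bit5=1)
  nb #..: next=#  (t=0,i=0, bit4=1)
  nb .##: next=.  (t=0,i=7, bit3=0)
  nb .#.: next=#  (t=0,i=16, bit2=1)
  nb ..#: next=#  (t=0,i=6, bit1=1)
  nb ...: next=#  (t=0,i=1, bit0=1)
  bits 11110111 = 247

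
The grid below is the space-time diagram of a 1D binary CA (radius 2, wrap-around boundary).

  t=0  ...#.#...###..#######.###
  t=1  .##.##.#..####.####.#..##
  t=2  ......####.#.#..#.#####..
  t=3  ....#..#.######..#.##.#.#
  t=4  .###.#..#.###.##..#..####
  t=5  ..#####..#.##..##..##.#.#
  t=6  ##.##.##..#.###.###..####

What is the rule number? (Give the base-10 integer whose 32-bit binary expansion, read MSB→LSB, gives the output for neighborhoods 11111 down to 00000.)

3057376774

  #####|#  b31=1 t=0,i=16
  ####.|.  b30=0 t=0,i=19
  ###.#|#  b29=1 t=0,i=20
  ###..|#  b28=1 t=0,i=11
  ##.##|.  b27=0 t=0,i=21
  ##.#.|#  b26=1 t=1,i=6
  ##..#|#  b25=1 t=0,i=12
  ##...|.  b24=0 t=0,i=0
  #.###|.  b23=0 t=0,i=22
  #.##.|.  b22=0 t=1,i=1
  #.#.#|#  b21=1 t=2,i=11
  #.#..|#  b20=1 t=0,i=5
  #..##|#  b19=1 t=0,i=13
  #..#.|.  b18=0 t=2,i=15
  #...#|#  b17=1 t=0,i=1
  #....|#  b16=1 t=2,i=24
  .####|#  b15=1 t=0,i=15
  .###.|#  b14=1 t=0,i=10
  .##.#|.  b13=0 t=1,i=2
  .##..|#  b12=1 t=4,i=15
  .#.##|#  b11=1 t=2,i=17
  .#.#.|#  b10=1 t=0,i=4
  .#..#|#  b9=1 t=1,i=8
  .#...|.  b8=0 t=0,i=6
  ..###|.  b7=0 t=0,i=9
  ..##.|.  b6=0 t=1,i=23
  ..#.#|.  b5=0 t=0,i=3
  ..#..|.  b4=0 t=3,i=4
  ...##|.  b3=0 t=0,i=8
  ...#.|#  b2=1 t=0,i=2
  ....#|#  b1=1 t=2,i=4
  .....|.  b0=0 t=2,i=0
  bits 10110110001110111101111000000110 = 3057376774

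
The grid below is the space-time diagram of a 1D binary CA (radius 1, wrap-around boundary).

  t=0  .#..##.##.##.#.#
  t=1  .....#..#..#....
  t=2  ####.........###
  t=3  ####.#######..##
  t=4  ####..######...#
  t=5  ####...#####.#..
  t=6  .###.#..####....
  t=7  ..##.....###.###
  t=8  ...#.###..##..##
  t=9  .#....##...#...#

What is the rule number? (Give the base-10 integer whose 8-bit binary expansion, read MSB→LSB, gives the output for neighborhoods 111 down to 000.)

  nb ###: next=#  (t=2,i=0, bit7=1)
  nb ##.: next=#  (t=0,i=5, bit6=1)
  nb #.#: next=.  (t=0,i=0, bit5=0)
  nb #..: next=.  (t=0,i=2, bit4=0)
  nb .##: next=.  (t=0,i=4, bit3=0)
  nb .#.: next=.  (t=0,i=1, bit2=0)
  nb ..#: next=.  (t=0,i=3, bit1=0)
  nb ...: next=#  (t=1,i=0, bit0=1)
  bits 11000001 = 193

193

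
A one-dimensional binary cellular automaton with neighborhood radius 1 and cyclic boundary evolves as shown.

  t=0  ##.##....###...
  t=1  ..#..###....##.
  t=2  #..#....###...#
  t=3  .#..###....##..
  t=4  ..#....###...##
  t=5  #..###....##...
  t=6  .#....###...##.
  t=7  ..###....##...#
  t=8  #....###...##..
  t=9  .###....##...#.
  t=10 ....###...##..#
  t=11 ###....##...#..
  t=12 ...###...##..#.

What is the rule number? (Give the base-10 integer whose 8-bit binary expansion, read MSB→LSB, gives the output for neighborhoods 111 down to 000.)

49

  nb ###: next=.  (t=0,i=10, bit7=0)
  nb ##.: next=.  (t=0,i=1, bit6=0)
  nb #.#: next=#  (t=0,i=2, bit5=1)
  nb #..: next=#  (t=0,i=5, bit4=1)
  nb .##: next=.  (t=0,i=0, bit3=0)
  nb .#.: next=.  (t=1,i=2, bit2=0)
  nb ..#: next=.  (t=0,i=8, bit1=0)
  nb ...: next=#  (t=0,i=6, bit0=1)
  bits 00110001 = 49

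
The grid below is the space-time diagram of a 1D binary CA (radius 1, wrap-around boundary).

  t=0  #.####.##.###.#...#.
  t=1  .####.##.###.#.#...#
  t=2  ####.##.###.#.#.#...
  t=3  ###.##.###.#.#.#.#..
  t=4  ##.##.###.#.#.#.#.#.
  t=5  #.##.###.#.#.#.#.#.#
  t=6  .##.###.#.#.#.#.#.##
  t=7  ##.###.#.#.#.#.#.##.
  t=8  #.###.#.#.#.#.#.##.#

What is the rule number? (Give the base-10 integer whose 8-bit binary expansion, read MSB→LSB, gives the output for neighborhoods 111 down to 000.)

  [7] ### => #  t=0,i=3
  [6] ##. => .  t=0,i=5
  [5] #.# => #  t=0,i=1
  [4] #.. => #  t=0,i=15
  [3] .## => #  t=0,i=2
  [2] .#. => .  t=0,i=0
  [1] ..# => .  t=0,i=17
  [0] ... => .  t=0,i=16
  bits 10111000 = 184

184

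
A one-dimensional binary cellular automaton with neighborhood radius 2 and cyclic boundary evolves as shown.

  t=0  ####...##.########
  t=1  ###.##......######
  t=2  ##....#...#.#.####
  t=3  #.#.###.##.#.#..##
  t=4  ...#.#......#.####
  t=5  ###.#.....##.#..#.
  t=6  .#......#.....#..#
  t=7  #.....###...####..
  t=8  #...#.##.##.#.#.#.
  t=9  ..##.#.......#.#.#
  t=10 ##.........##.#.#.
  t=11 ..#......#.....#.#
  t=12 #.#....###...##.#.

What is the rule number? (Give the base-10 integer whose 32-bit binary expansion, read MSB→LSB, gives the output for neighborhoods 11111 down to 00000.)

3272232598

  #####|#  b31=1 t=0,i=0
  ####.|#  b30=1 t=0,i=2
  ###.#|.  b29=0 t=1,i=2
  ###..|.  b28=0 t=0,i=3
  ##.##|.  b27=0 t=0,i=9
  ##.#.|.  b26=0 t=3,i=1
  ##..#|#  b25=1 t=7,i=16
  ##...|#  b24=1 t=0,i=4
  #.###|.  b23=0 t=0,i=10
  #.##.|.  b22=0 t=1,i=4
  #.#.#|.  b21=0 t=2,i=12
  #.#..|.  b20=0 t=3,i=13
  #..##|#  b19=1 t=3,i=15
  #..#.|.  b18=0 t=5,i=15
  #...#|#  b17=1 t=0,i=5
  #....|.  b16=0 t=1,i=7
  .####|.  b15=0 t=0,i=11
  .###.|#  b14=1 t=3,i=5
  .##.#|.  b13=0 t=0,i=8
  .##..|.  b12=0 t=1,i=5
  .#.##|#  b11=1 t=2,i=13
  .#.#.|#  b10=1 t=2,i=11
  .#..#|#  b9=1 t=3,i=14
  .#...|.  b8=0 t=2,i=7
  ..###|#  b7=1 t=1,i=12
  ..##.|.  b6=0 t=0,i=7
  ..#.#|.  b5=0 t=2,i=10
  ..#..|#  b4=1 t=2,i=6
  ...##|.  b3=0 t=0,i=6
  ...#.|#  b2=1 t=2,i=5
  ....#|#  b1=1 t=1,i=10
  .....|.  b0=0 t=1,i=8
  bits 11000011000010100100111010010110 = 3272232598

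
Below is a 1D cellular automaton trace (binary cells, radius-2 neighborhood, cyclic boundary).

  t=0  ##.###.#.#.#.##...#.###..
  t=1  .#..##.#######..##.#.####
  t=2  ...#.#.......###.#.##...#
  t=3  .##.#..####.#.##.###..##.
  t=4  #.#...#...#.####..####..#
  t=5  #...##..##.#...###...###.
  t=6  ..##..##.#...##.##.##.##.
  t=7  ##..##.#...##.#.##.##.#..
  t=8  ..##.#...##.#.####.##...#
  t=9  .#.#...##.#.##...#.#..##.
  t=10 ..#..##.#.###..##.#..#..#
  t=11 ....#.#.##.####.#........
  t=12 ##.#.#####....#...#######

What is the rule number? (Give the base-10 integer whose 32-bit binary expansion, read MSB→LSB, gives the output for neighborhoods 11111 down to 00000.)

  ##### -> .   bit 31 = 0  t=1,i=9
  ####. -> .   bit 30 = 0  t=1,i=12
  ###.# -> #   bit 29 = 1  t=0,i=5
  ###.. -> #   bit 28 = 1  t=0,i=22
  ##.## -> .   bit 27 = 0  t=0,i=2
  ##.#. -> .   bit 26 = 0  t=0,i=6
  ##..# -> #   bit 25 = 1  t=0,i=23
  ##... -> .   bit 24 = 0  t=0,i=15
  #.### -> .   bit 23 = 0  t=0,i=3
  #.##. -> #   bit 22 = 1  t=0,i=13
  #.#.# -> #   bit 21 = 1  t=0,i=7
  #.#.. -> .   bit 20 = 0  t=1,i=1
  #..## -> #   bit 19 = 1  t=0,i=24
  #..#. -> .   bit 18 = 0  t=9,i=0
  #...# -> #   bit 17 = 1  t=0,i=16
  #.... -> #   bit 16 = 1  t=2,i=7
  .#### -> .   bit 15 = 0  t=1,i=8
  .###. -> #   bit 14 = 1  t=0,i=4
  .##.# -> #   bit 13 = 1  t=0,i=1
  .##.. -> .   bit 12 = 0  t=0,i=14
  .#.## -> #   bit 11 = 1  t=0,i=12
  .#.#. -> #   bit 10 = 1  t=0,i=8
  .#..# -> .   bit 9 = 0  t=1,i=2
  .#... -> .   bit 8 = 0  t=2,i=0
  ..### -> .   bit 7 = 0  t=2,i=13
  ..##. -> .   bit 6 = 0  t=0,i=0
  ..#.# -> .   bit 5 = 0  t=0,i=18
  ..#.. -> .   bit 4 = 0  t=2,i=24
  ...## -> #   bit 3 = 1  t=2,i=12
  ...#. -> #   bit 2 = 1  t=0,i=17
  ....# -> .   bit 1 = 0  t=2,i=11
  ..... -> #   bit 0 = 1  t=2,i=8
  bits 00110010011010110110110000001101 = 845900813

845900813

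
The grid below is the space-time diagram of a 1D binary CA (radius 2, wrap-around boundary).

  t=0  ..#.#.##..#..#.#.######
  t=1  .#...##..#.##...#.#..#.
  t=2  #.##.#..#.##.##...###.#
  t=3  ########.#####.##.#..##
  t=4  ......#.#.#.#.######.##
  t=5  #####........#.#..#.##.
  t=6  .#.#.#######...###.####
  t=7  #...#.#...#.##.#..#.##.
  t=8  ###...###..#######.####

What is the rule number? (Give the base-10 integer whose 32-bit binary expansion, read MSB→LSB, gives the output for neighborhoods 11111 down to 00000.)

1297591235

  ##### -> .   bit 31 = 0  t=0,i=19
  ####. -> #   bit 30 = 1  t=0,i=21
  ###.# -> .   bit 29 = 0  t=2,i=20
  ###.. -> .   bit 28 = 0  t=0,i=22
  ##.## -> #   bit 27 = 1  t=2,i=1
  ##.#. -> #   bit 26 = 1  t=2,i=4
  ##..# -> .   bit 25 = 0  t=0,i=0
  ##... -> #   bit 24 = 1  t=1,i=13
  #.### -> .   bit 23 = 0  t=0,i=17
  #.##. -> #   bit 22 = 1  t=0,i=6
  #.#.# -> .   bit 21 = 0  t=0,i=4
  #.#.. -> #   bit 20 = 1  t=1,i=18
  #..## -> .   bit 19 = 0  t=3,i=20
  #..#. -> #   bit 18 = 1  t=0,i=1
  #...# -> #   bit 17 = 1  t=1,i=3
  #.... -> #   bit 16 = 1  t=4,i=1
  .#### -> #   bit 15 = 1  t=0,i=18
  .###. -> .   bit 14 = 0  t=2,i=19
  .##.# -> #   bit 13 = 1  t=2,i=0
  .##.. -> .   bit 12 = 0  t=0,i=7
  .#.## -> #   bit 11 = 1  t=0,i=5
  .#.#. -> .   bit 10 = 0  t=0,i=3
  .#..# -> #   bit 9 = 1  t=0,i=11
  .#... -> #   bit 8 = 1  t=1,i=2
  ..### -> #   bit 7 = 1  t=2,i=18
  ..##. -> #   bit 6 = 1  t=1,i=5
  ..#.# -> .   bit 5 = 0  t=0,i=2
  ..#.. -> .   bit 4 = 0  t=0,i=10
  ...## -> .   bit 3 = 0  t=1,i=4
  ...#. -> .   bit 2 = 0  t=1,i=15
  ....# -> #   bit 1 = 1  t=4,i=4
  ..... -> #   bit 0 = 1  t=4,i=2
  bits 01001101010101111010101111000011 = 1297591235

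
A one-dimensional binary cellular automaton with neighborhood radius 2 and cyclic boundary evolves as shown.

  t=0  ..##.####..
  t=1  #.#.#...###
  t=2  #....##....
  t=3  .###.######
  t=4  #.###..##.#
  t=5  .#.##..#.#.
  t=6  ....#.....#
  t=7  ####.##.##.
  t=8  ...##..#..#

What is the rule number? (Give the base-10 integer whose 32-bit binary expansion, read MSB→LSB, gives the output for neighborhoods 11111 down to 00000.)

  ##### -> #   bit 31 = 1  t=3,i=7
  ####. -> .   bit 30 = 0  t=0,i=7
  ###.# -> #   bit 29 = 1  t=1,i=0
  ###.. -> #   bit 28 = 1  t=0,i=8
  ##.## -> #   bit 27 = 1  t=0,i=4
  ##.#. -> .   bit 26 = 0  t=1,i=1
  ##..# -> .   bit 25 = 0  t=4,i=5
  ##... -> #   bit 24 = 1  t=0,i=9
  #.### -> .   bit 23 = 0  t=0,i=5
  #.##. -> .   bit 22 = 0  t=4,i=10
  #.#.# -> .   bit 21 = 0  t=1,i=2
  #.#.. -> .   bit 20 = 0  t=1,i=4
  #..## -> .   bit 19 = 0  t=4,i=6
  #..#. -> .   bit 18 = 0  t=5,i=0
  #...# -> #   bit 17 = 1  t=1,i=6
  #.... -> #   bit 16 = 1  t=0,i=10
  .#### -> .   bit 15 = 0  t=0,i=6
  .###. -> #   bit 14 = 1  t=3,i=2
  .##.# -> .   bit 13 = 0  t=0,i=3
  .##.. -> #   bit 12 = 1  t=2,i=6
  .#.## -> .   bit 11 = 0  t=5,i=2
  .#.#. -> .   bit 10 = 0  t=1,i=3
  .#..# -> #   bit 9 = 1  t=5,i=10
  .#... -> #   bit 8 = 1  t=1,i=5
  ..### -> .   bit 7 = 0  t=1,i=8
  ..##. -> #   bit 6 = 1  t=0,i=2
  ..#.# -> .   bit 5 = 0  t=5,i=1
  ..#.. -> .   bit 4 = 0  t=2,i=0
  ...## -> .   bit 3 = 0  t=0,i=1
  ...#. -> #   bit 2 = 1  t=2,i=10
  ....# -> #   bit 1 = 1  t=0,i=0
  ..... -> .   bit 0 = 0  t=6,i=7
  bits 10111001000000110101001101000110 = 3104002886

3104002886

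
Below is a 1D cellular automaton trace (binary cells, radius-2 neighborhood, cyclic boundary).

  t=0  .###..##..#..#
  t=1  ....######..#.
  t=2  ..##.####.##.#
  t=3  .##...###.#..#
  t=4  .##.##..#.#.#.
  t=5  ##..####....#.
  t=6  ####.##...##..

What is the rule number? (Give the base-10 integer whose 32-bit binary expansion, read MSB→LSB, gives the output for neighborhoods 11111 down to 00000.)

3797848398

  #####|#  b31=1 t=1,i=6
  ####.|#  b30=1 t=1,i=8
  ###.#|#  b29=1 t=2,i=8
  ###..|.  b28=0 t=0,i=3
  ##.##|.  b27=0 t=2,i=4
  ##.#.|.  b26=0 t=2,i=12
  ##..#|#  b25=1 t=0,i=4
  ##...|.  b24=0 t=3,i=3
  #.###|.  b23=0 t=0,i=1
  #.##.|#  b22=1 t=2,i=10
  #.#.#|.  b21=0 t=4,i=10
  #.#..|#  b20=1 t=2,i=13
  #..##|#  b19=1 t=0,i=5
  #..#.|#  b18=1 t=0,i=9
  #...#|#  b17=1 t=3,i=4
  #....|.  b16=0 t=1,i=0
  .####|#  b15=1 t=1,i=5
  .###.|.  b14=0 t=0,i=2
  .##.#|.  b13=0 t=2,i=3
  .##..|#  b12=1 t=0,i=7
  .#.##|.  b11=0 t=0,i=0
  .#.#.|.  b10=0 t=4,i=9
  .#..#|.  b9=0 t=0,i=11
  .#...|#  b8=1 t=1,i=13
  ..###|.  b7=0 t=1,i=4
  ..##.|#  b6=1 t=0,i=6
  ..#.#|.  b5=0 t=0,i=13
  ..#..|.  b4=0 t=0,i=10
  ...##|#  b3=1 t=1,i=3
  ...#.|#  b2=1 t=5,i=11
  ....#|#  b1=1 t=1,i=2
  .....|.  b0=0 t=1,i=1
  bits 11100010010111101001000101001110 = 3797848398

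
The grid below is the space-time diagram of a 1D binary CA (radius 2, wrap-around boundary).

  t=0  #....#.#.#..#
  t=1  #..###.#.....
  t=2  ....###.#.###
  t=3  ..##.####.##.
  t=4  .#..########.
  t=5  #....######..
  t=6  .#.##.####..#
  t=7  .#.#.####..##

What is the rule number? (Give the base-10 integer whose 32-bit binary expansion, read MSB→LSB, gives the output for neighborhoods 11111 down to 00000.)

3974418735

  #####|#  b31=1 t=4,i=6
  ####.|#  b30=1 t=3,i=7
  ###.#|#  b29=1 t=1,i=5
  ###..|.  b28=0 t=2,i=12
  ##.##|#  b27=1 t=3,i=4
  ##.#.|#  b26=1 t=1,i=6
  ##..#|.  b25=0 t=4,i=12
  ##...|.  b24=0 t=0,i=1
  #.###|#  b23=1 t=2,i=10
  #.##.|#  b22=1 t=3,i=10
  #.#.#|#  b21=1 t=0,i=7
  #.#..|.  b20=0 t=0,i=9
  #..##|.  b19=0 t=0,i=11
  #..#.|#  b18=1 t=4,i=0
  #...#|.  b17=0 t=3,i=0
  #....|.  b16=0 t=0,i=2
  .####|#  b15=1 t=3,i=6
  .###.|#  b14=1 t=1,i=4
  .##.#|.  b13=0 t=3,i=3
  .##..|#  b12=1 t=0,i=0
  .#.##|.  b11=0 t=2,i=9
  .#.#.|.  b10=0 t=0,i=6
  .#..#|.  b9=0 t=0,i=10
  .#...|#  b8=1 t=1,i=8
  ..###|.  b7=0 t=1,i=3
  ..##.|.  b6=0 t=0,i=12
  ..#.#|#  b5=1 t=0,i=5
  ..#..|.  b4=0 t=1,i=0
  ...##|#  b3=1 t=2,i=3
  ...#.|#  b2=1 t=0,i=4
  ....#|#  b1=1 t=0,i=3
  .....|#  b0=1 t=1,i=10
  bits 11101100111001001101000100101111 = 3974418735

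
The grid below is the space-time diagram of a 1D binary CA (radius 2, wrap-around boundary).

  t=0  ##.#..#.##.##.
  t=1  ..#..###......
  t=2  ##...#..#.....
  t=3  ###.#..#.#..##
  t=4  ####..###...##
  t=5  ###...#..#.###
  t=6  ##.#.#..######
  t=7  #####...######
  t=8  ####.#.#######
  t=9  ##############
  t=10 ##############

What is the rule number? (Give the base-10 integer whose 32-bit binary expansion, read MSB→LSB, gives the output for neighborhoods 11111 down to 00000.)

3852770798

  #####|#  b31=1 t=3,i=0
  ####.|#  b30=1 t=3,i=1
  ###.#|#  b29=1 t=3,i=2
  ###..|.  b28=0 t=1,i=7
  ##.##|.  b27=0 t=0,i=10
  ##.#.|#  b26=1 t=0,i=2
  ##..#|.  b25=0 t=4,i=4
  ##...|#  b24=1 t=1,i=8
  #.###|#  b23=1 t=5,i=11
  #.##.|.  b22=0 t=0,i=0
  #.#.#|#  b21=1 t=6,i=3
  #.#..|.  b20=0 t=0,i=3
  #..##|.  b19=0 t=1,i=4
  #..#.|#  b18=1 t=0,i=5
  #...#|.  b17=0 t=2,i=3
  #....|.  b16=0 t=1,i=9
  .####|#  b15=1 t=3,i=13
  .###.|.  b14=0 t=1,i=6
  .##.#|.  b13=0 t=0,i=1
  .##..|#  b12=1 t=2,i=1
  .#.##|#  b11=1 t=0,i=7
  .#.#.|#  b10=1 t=3,i=8
  .#..#|.  b9=0 t=0,i=4
  .#...|#  b8=1 t=2,i=9
  ..###|#  b7=1 t=1,i=5
  ..##.|#  b6=1 t=2,i=0
  ..#.#|#  b5=1 t=0,i=6
  ..#..|.  b4=0 t=1,i=2
  ...##|#  b3=1 t=2,i=13
  ...#.|#  b2=1 t=1,i=1
  ....#|#  b1=1 t=1,i=0
  .....|.  b0=0 t=1,i=10
  bits 11100101101001001001110111101110 = 3852770798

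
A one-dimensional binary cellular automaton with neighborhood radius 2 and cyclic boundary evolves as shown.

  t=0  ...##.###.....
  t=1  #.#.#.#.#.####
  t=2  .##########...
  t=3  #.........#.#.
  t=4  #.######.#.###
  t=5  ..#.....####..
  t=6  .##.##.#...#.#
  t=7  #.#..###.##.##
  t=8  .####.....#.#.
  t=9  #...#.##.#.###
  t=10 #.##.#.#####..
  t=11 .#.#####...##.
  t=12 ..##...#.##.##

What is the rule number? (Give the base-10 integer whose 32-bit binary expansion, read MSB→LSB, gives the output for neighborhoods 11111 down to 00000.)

  nb #####: next=.  (t=1,i=12, bit31=0)
  nb ####.: next=.  (t=1,i=13, bit30=0)
  nb ###.#: next=.  (t=1,i=0, bit29=0)
  nb ###..: next=#  (t=0,i=8, bit28=1)
  nb ##.##: next=.  (t=0,i=5, bit27=0)
  nb ##.#.: next=#  (t=1,i=1, bit26=1)
  nb ##..#: next=#  (t=10,i=12, bit25=1)
  nb ##...: next=.  (t=0,i=9, bit24=0)
  nb #.###: next=#  (t=0,i=6, bit23=1)
  nb #.##.: next=.  (t=6,i=1, bit22=0)
  nb #.#.#: next=#  (t=1,i=2, bit21=1)
  nb #.#..: next=#  (t=3,i=0, bit20=1)
  nb #..##: next=#  (t=7,i=4, bit19=1)
  nb #..#.: next=.  (t=10,i=13, bit18=0)
  nb #...#: next=#  (t=6,i=9, bit17=1)
  nb #....: next=#  (t=0,i=10, bit16=1)
  nb .####: next=.  (t=1,i=11, bit15=0)
  nb .###.: next=.  (t=0,i=7, bit14=0)
  nb .##.#: next=#  (t=0,i=4, bit13=1)
  nb .##..: next=#  (t=11,i=12, bit12=1)
  nb .#.##: next=#  (t=1,i=9, bit11=1)
  nb .#.#.: next=#  (t=1,i=3, bit10=1)
  nb .#..#: next=#  (t=7,i=3, bit9=1)
  nb .#...: next=.  (t=3,i=1, bit8=0)
  nb ..###: next=.  (t=2,i=1, bit7=0)
  nb ..##.: next=.  (t=0,i=3, bit6=0)
  nb ..#.#: next=.  (t=3,i=10, bit5=0)
  nb ..#..: next=#  (t=5,i=2, bit4=1)
  nb ...##: next=#  (t=0,i=2, bit3=1)
  nb ...#.: next=#  (t=3,i=9, bit2=1)
  nb ....#: next=.  (t=0,i=1, bit1=0)
  nb .....: next=#  (t=0,i=0, bit0=1)
  bits 00010110101110110011111000011101 = 381369885

381369885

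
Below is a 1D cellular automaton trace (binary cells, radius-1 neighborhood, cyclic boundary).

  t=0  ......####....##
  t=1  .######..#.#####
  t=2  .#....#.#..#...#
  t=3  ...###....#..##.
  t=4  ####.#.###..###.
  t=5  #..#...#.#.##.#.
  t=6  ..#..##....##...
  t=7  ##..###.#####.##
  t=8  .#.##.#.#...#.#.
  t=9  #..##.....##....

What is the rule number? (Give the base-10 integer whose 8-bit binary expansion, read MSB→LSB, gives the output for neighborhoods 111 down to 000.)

75

  nb ###: next=.  (t=0,i=7, bit7=0)
  nb ##.: next=#  (t=0,i=9, bit6=1)
  nb #.#: next=.  (t=1,i=0, bit5=0)
  nb #..: next=.  (t=0,i=0, bit4=0)
  nb .##: next=#  (t=0,i=6, bit3=1)
  nb .#.: next=.  (t=1,i=9, bit2=0)
  nb ..#: next=#  (t=0,i=5, bit1=1)
  nb ...: next=#  (t=0,i=1, bit0=1)
  bits 01001011 = 75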